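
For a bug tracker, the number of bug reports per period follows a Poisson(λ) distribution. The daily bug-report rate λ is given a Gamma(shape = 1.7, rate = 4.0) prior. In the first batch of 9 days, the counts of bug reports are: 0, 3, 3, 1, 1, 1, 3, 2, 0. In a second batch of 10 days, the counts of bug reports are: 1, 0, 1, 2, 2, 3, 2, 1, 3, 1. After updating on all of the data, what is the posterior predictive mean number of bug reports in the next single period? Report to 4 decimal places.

With a Gamma(shape α, rate β) prior, the Poisson likelihood is conjugate: the posterior is Gamma(α + ΣXᵢ, β + n).
Batch 1: sum of counts S = 14 over n = 9 days.
After batch 1: Gamma(α+S, β+n) = Gamma(1.7+14, 4.0+9) = Gamma(15.7, 13.0).
Batch 2: sum of counts S = 16 over n = 10 days.
After batch 2: Gamma(α+S, β+n) = Gamma(15.7+16, 13.0+10) = Gamma(31.7, 23.0).
The predictive distribution for one future period is NegBinom with mean α/β = 1.3783.

1.3783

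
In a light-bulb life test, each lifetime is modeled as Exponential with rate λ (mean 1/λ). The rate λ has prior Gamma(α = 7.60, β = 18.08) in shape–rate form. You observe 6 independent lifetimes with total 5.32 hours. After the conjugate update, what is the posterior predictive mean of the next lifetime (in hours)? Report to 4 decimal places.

1.8571

With a Gamma(shape α, rate β) prior on the exponential rate λ, the posterior after n observations with total T = Σxᵢ is Gamma(α+n, β+T).
Posterior: Gamma(7.60+6, 18.08+5.32) = Gamma(13.60, 23.40).
The predictive distribution for the next observation is Lomax; its mean is β/(α−1) = 23.40/12.60 = 1.8571.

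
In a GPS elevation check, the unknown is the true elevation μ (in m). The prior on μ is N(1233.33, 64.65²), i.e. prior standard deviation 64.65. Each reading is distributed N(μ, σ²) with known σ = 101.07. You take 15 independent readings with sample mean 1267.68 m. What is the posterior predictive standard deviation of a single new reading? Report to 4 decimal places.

103.9266

For Normal data with known variance σ², a Normal(μ₀, σ₀²) prior on μ is conjugate. Posterior precision = 1/σ₀² + n/σ²; posterior mean is the precision-weighted average of μ₀ and x̄.
σ₀² = 64.65² = 4179.6225, σ² = 101.07² = 10215.1449; σ² + n·σ₀² = 10215.1449 + 15·4179.6225 = 72909.4824.
Posterior precision = 1/σ₀² + n/σ² = 1/4179.6225 + 15/10215.1449 = (σ² + n·σ₀²)/(σ₀²σ²) = 72909.4824/(4179.6225·10215.1449); posterior variance σₙ² = σ₀²σ²/(σ² + n·σ₀²) = 4179.6225·10215.1449/72909.4824 = 585.595290.
Predictive variance for one new observation = σₙ² + σ² = 4179.6225·10215.1449/72909.4824 + 10215.1449 = σ²·(σ₀² + 72909.4824)/72909.4824 = 10215.1449·77089.1049/72909.4824 = 10800.740190; SD = √(10215.1449·77089.1049/72909.4824) = 103.9266.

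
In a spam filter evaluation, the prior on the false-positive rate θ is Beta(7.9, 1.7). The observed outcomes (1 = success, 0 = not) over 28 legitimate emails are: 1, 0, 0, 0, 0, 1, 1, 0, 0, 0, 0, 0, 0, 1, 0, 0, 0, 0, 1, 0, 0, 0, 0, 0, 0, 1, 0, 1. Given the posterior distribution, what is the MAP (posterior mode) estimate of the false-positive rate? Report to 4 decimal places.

The Beta prior is conjugate to a Binomial/Bernoulli likelihood; the update adds successes to α and failures to β.
Posterior: Beta(α+k, β+n−k) = Beta(7.9+7, 1.7+21) = Beta(14.9, 22.7).
Mode of Beta(a,b) for a,b>1 is (a−1)/(a+b−2) = 13.9/35.6 = 0.3904.

0.3904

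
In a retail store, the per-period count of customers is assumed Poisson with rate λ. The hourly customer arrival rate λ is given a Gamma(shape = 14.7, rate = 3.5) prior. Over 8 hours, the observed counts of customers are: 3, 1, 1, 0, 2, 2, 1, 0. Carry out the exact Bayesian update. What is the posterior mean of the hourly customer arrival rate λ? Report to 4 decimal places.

2.1478

With a Gamma(shape α, rate β) prior, the Poisson likelihood is conjugate: the posterior is Gamma(α + ΣXᵢ, β + n).
Sum of counts S = 10 over n = 8 hours.
Posterior: Gamma(α+S, β+n) = Gamma(14.7+10, 3.5+8) = Gamma(24.7, 11.5).
Posterior mean = α/β = 24.7/11.5 = 2.1478.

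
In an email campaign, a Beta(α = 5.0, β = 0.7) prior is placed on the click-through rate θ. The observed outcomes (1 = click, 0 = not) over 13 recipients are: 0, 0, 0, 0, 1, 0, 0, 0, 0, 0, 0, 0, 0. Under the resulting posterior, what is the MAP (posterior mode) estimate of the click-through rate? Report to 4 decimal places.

The Beta prior is conjugate to a Binomial/Bernoulli likelihood; the update adds successes to α and failures to β.
Posterior: Beta(α+k, β+n−k) = Beta(5.0+1, 0.7+12) = Beta(6.0, 12.7).
Mode of Beta(a,b) for a,b>1 is (a−1)/(a+b−2) = 5.0/16.7 = 0.2994.

0.2994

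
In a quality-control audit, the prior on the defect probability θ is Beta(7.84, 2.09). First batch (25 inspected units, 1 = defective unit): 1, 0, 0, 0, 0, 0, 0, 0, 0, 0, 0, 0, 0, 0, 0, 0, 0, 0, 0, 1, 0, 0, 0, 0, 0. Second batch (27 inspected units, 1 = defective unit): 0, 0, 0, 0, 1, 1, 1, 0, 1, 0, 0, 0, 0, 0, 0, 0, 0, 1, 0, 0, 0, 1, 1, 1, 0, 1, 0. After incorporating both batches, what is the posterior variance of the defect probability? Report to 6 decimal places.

The Beta prior is conjugate to a Binomial/Bernoulli likelihood; the update adds successes to α and failures to β.
After batch 1: Beta(7.84+2, 2.09+23) = Beta(9.84, 25.09).
After batch 2: Beta(9.84+9, 25.09+18) = Beta(18.84, 43.09).
Var = αβ/((α+β)²(α+β+1)) = 18.84·43.09/(61.93²·62.93) = 0.003364.

0.003364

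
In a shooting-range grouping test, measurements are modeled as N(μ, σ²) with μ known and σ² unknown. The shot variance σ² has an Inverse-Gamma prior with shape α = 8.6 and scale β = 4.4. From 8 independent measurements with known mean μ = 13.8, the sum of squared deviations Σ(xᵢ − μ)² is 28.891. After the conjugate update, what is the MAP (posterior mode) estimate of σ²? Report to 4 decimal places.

With known mean μ and an Inverse-Gamma(α, β) prior on σ², the Normal likelihood is conjugate: posterior is Inv-Gamma(α + n/2, β + Σ(xᵢ−μ)²/2).
Posterior: Inv-Gamma(8.6 + 8/2, 4.4 + 28.891/2) = Inv-Gamma(12.60, 18.8455).
Mode = β/(α+1) = 18.8455/13.60 = 1.3857.

1.3857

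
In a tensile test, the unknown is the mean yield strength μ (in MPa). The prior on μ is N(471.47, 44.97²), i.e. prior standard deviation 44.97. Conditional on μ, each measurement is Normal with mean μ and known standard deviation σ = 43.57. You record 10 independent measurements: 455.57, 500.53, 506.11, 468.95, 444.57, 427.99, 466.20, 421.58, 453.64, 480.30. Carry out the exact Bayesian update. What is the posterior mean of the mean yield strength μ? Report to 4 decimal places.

For Normal data with known variance σ², a Normal(μ₀, σ₀²) prior on μ is conjugate. Posterior precision = 1/σ₀² + n/σ²; posterior mean is the precision-weighted average of μ₀ and x̄.
Σxᵢ = 455.57 + 500.53 + 506.11 + 468.95 + 444.57 + 427.99 + 466.20 + 421.58 + 453.64 + 480.30 = 4625.44, so n·x̄ = 4625.44.
σ₀² = 44.97² = 2022.3009, σ² = 43.57² = 1898.3449; σ² + n·σ₀² = 1898.3449 + 10·2022.3009 = 22121.3539.
Posterior mean = (μ₀/σ₀² + n·x̄/σ²)/(1/σ₀² + n/σ²) = (σ²·μ₀ + σ₀²·n·x̄)/(σ² + n·σ₀²) = (1898.3449·471.47 + 2022.3009·4625.44)/22121.3539 = 10249044.144899/22121.3539 = 463.3100.

463.3100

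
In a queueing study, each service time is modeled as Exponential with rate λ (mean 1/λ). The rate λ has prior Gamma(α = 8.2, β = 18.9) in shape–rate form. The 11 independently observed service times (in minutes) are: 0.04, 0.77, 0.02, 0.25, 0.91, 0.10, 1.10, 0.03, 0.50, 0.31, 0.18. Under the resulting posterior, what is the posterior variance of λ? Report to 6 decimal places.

With a Gamma(shape α, rate β) prior on the exponential rate λ, the posterior after n observations with total T = Σxᵢ is Gamma(α+n, β+T).
Sum of observations T = 4.21 minutes; n = 11.
Posterior: Gamma(8.2+11, 18.9+4.21) = Gamma(19.2, 23.11).
Var = α/β² = 0.035950.

0.035950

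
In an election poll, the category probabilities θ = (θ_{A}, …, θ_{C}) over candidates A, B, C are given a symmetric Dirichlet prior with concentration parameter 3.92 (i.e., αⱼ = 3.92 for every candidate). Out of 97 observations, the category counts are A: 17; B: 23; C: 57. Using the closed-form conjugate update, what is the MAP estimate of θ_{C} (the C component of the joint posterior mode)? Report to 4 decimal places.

The Dirichlet prior is conjugate to the Multinomial likelihood: each posterior αⱼ = prior αⱼ + observed count nⱼ.
Posterior concentration: (20.92, 26.92, 60.92), total = 108.76.
Joint mode component: (α_{C}−1)/(Σα−K) = 59.92/105.76 = 0.5666.

0.5666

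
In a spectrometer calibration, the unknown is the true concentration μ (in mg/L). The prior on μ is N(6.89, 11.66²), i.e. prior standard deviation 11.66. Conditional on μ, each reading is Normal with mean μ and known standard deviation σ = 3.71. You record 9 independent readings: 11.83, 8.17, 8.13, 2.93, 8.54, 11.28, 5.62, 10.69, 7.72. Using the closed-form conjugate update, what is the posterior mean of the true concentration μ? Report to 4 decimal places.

8.3074

For Normal data with known variance σ², a Normal(μ₀, σ₀²) prior on μ is conjugate. Posterior precision = 1/σ₀² + n/σ²; posterior mean is the precision-weighted average of μ₀ and x̄.
Σxᵢ = 11.83 + 8.17 + 8.13 + 2.93 + 8.54 + 11.28 + 5.62 + 10.69 + 7.72 = 74.91, so n·x̄ = 74.91.
σ₀² = 11.66² = 135.9556, σ² = 3.71² = 13.7641; σ² + n·σ₀² = 13.7641 + 9·135.9556 = 1237.3645.
Posterior mean = (μ₀/σ₀² + n·x̄/σ²)/(1/σ₀² + n/σ²) = (σ²·μ₀ + σ₀²·n·x̄)/(σ² + n·σ₀²) = (13.7641·6.89 + 135.9556·74.91)/1237.3645 = 10279.268645/1237.3645 = 8.3074.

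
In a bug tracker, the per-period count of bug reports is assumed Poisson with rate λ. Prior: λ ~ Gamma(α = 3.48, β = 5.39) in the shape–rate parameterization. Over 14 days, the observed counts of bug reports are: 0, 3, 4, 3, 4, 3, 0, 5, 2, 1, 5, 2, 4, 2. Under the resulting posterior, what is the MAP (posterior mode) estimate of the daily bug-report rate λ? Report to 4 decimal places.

With a Gamma(shape α, rate β) prior, the Poisson likelihood is conjugate: the posterior is Gamma(α + ΣXᵢ, β + n).
Sum of counts S = 38 over n = 14 days.
Posterior: Gamma(α+S, β+n) = Gamma(3.48+38, 5.39+14) = Gamma(41.48, 19.39).
Mode of Gamma(α,β) for α≥1 is (α−1)/β = 40.48/19.39 = 2.0877.

2.0877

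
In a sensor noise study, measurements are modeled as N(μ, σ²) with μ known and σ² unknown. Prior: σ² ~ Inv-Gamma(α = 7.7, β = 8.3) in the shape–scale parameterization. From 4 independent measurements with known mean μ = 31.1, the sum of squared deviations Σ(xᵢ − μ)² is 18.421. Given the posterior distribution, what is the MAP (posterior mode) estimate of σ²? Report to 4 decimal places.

1.6365

With known mean μ and an Inverse-Gamma(α, β) prior on σ², the Normal likelihood is conjugate: posterior is Inv-Gamma(α + n/2, β + Σ(xᵢ−μ)²/2).
Posterior: Inv-Gamma(7.7 + 4/2, 8.3 + 18.421/2) = Inv-Gamma(9.70, 17.5105).
Mode = β/(α+1) = 17.5105/10.70 = 1.6365.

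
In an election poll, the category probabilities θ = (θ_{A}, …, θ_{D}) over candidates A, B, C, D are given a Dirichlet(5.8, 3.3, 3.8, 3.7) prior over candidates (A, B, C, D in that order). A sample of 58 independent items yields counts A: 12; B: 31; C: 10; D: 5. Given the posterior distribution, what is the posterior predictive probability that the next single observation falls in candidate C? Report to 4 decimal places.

0.1850

The Dirichlet prior is conjugate to the Multinomial likelihood: each posterior αⱼ = prior αⱼ + observed count nⱼ.
Posterior concentration: (17.8, 34.3, 13.8, 8.7), total = 74.6.
P(next = C | data) = α_{C}/Σα = 0.1850.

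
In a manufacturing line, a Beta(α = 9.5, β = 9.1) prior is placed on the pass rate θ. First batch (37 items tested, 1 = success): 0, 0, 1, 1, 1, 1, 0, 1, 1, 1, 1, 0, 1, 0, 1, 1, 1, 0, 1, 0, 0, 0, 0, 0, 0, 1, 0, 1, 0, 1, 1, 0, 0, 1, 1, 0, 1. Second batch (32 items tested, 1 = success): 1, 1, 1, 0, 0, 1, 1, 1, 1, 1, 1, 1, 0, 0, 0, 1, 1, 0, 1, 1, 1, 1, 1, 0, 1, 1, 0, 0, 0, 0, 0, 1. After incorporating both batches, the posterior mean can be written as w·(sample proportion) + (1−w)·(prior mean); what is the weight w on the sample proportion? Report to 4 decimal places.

The Beta prior is conjugate to a Binomial/Bernoulli likelihood; the update adds successes to α and failures to β.
Total number of items tested: n = 37 + 32 = 69.
Posterior mean = (α₀+k)/(α₀+β₀+n) = [n/(α₀+β₀+n)]·(k/n) + [(α₀+β₀)/(α₀+β₀+n)]·α₀/(α₀+β₀), so only n and the prior enter the weight.
The weight on the data is w = n/(α₀+β₀+n) = 69/(9.5+9.1+69) = 69/87.6 = 0.7877.

0.7877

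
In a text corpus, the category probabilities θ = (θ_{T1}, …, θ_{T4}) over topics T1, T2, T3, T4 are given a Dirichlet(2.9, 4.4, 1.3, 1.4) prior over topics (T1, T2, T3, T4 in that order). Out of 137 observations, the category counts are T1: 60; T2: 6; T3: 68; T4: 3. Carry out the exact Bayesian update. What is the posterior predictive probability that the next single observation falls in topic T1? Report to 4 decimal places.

0.4279

The Dirichlet prior is conjugate to the Multinomial likelihood: each posterior αⱼ = prior αⱼ + observed count nⱼ.
Posterior concentration: (62.9, 10.4, 69.3, 4.4), total = 147.0.
P(next = T1 | data) = α_{T1}/Σα = 0.4279.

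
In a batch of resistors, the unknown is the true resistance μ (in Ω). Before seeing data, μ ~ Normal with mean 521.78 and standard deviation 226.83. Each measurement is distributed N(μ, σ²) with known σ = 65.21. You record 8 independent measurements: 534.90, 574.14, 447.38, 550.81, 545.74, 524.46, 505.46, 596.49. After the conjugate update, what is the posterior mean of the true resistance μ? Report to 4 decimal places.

534.7881

For Normal data with known variance σ², a Normal(μ₀, σ₀²) prior on μ is conjugate. Posterior precision = 1/σ₀² + n/σ²; posterior mean is the precision-weighted average of μ₀ and x̄.
Σxᵢ = 534.90 + 574.14 + 447.38 + 550.81 + 545.74 + 524.46 + 505.46 + 596.49 = 4279.38, so n·x̄ = 4279.38.
σ₀² = 226.83² = 51451.8489, σ² = 65.21² = 4252.3441; σ² + n·σ₀² = 4252.3441 + 8·51451.8489 = 415867.1353.
Posterior mean = (μ₀/σ₀² + n·x̄/σ²)/(1/σ₀² + n/σ²) = (σ²·μ₀ + σ₀²·n·x̄)/(σ² + n·σ₀²) = (4252.3441·521.78 + 51451.8489·4279.38)/415867.1353 = 222400801.25018/415867.1353 = 534.7881.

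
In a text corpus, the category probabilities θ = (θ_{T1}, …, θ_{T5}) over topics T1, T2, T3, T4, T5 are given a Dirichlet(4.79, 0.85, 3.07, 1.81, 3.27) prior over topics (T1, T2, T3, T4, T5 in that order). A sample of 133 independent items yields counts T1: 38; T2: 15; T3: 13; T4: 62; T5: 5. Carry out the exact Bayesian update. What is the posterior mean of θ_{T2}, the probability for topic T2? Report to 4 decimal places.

The Dirichlet prior is conjugate to the Multinomial likelihood: each posterior αⱼ = prior αⱼ + observed count nⱼ.
Posterior concentration: (42.79, 15.85, 16.07, 63.81, 8.27), total = 146.79.
E[θ_{T2}|data] = α_{T2}/Σα = 15.85/146.79 = 0.1080.

0.1080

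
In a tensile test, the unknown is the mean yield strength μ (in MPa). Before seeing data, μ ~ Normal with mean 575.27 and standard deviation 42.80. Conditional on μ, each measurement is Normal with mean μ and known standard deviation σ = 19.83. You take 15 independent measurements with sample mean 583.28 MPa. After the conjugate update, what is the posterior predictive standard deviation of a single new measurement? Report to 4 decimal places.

For Normal data with known variance σ², a Normal(μ₀, σ₀²) prior on μ is conjugate. Posterior precision = 1/σ₀² + n/σ²; posterior mean is the precision-weighted average of μ₀ and x̄.
σ₀² = 42.80² = 1831.84, σ² = 19.83² = 393.2289; σ² + n·σ₀² = 393.2289 + 15·1831.84 = 27870.8289.
Posterior precision = 1/σ₀² + n/σ² = 1/1831.84 + 15/393.2289 = (σ² + n·σ₀²)/(σ₀²σ²) = 27870.8289/(1831.84·393.2289); posterior variance σₙ² = σ₀²σ²/(σ² + n·σ₀²) = 1831.84·393.2289/27870.8289 = 25.845389.
Predictive variance for one new observation = σₙ² + σ² = 1831.84·393.2289/27870.8289 + 393.2289 = σ²·(σ₀² + 27870.8289)/27870.8289 = 393.2289·29702.6689/27870.8289 = 419.074289; SD = √(393.2289·29702.6689/27870.8289) = 20.4713.

20.4713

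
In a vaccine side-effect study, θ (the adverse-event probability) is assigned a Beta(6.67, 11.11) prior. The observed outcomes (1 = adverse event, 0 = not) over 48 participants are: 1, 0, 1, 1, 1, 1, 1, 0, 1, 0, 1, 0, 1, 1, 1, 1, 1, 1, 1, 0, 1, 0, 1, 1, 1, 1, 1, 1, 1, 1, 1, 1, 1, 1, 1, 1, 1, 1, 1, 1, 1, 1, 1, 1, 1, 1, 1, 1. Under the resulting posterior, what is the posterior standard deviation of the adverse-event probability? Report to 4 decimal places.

0.0537

The Beta prior is conjugate to a Binomial/Bernoulli likelihood; the update adds successes to α and failures to β.
Posterior: Beta(α+k, β+n−k) = Beta(6.67+42, 11.11+6) = Beta(48.67, 17.11).
Var = αβ/((α+β)²(α+β+1)) = 48.67·17.11/(65.78²·66.78) = 0.00288189; SD = √0.00288189 = 0.0537.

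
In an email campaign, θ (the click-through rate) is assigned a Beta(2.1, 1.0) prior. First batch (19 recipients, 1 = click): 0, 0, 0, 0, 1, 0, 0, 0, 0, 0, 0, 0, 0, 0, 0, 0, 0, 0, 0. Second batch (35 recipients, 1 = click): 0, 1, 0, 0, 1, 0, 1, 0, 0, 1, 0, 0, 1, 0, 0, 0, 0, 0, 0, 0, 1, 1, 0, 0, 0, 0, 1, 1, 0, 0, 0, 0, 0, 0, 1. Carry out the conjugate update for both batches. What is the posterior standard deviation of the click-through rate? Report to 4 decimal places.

The Beta prior is conjugate to a Binomial/Bernoulli likelihood; the update adds successes to α and failures to β.
After batch 1: Beta(2.1+1, 1.0+18) = Beta(3.1, 19.0).
After batch 2: Beta(3.1+10, 19.0+25) = Beta(13.1, 44.0).
Var = αβ/((α+β)²(α+β+1)) = 13.1·44.0/(57.1²·58.1) = 0.00304282; SD = √0.00304282 = 0.0552.

0.0552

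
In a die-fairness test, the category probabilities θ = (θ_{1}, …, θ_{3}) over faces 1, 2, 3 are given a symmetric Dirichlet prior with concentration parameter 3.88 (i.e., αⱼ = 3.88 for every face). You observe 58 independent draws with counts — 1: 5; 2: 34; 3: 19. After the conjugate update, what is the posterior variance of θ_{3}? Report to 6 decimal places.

The Dirichlet prior is conjugate to the Multinomial likelihood: each posterior αⱼ = prior αⱼ + observed count nⱼ.
Posterior concentration: (8.88, 37.88, 22.88), total = 69.64.
Var[θ_j] = α_j(Σα−α_j)/((Σα)²(Σα+1)) = 22.88·46.76/(69.64²·70.64) = 0.003123.

0.003123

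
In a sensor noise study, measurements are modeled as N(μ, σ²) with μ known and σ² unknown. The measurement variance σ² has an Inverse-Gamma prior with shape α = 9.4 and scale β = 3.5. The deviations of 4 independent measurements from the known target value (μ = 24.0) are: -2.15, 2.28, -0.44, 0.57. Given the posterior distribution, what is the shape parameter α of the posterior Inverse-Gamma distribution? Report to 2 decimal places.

11.40

With known mean μ and an Inverse-Gamma(α, β) prior on σ², the Normal likelihood is conjugate: posterior is Inv-Gamma(α + n/2, β + Σ(xᵢ−μ)²/2).
Σ(xᵢ−μ)² = (-2.15)² + (2.28)² + (-0.44)² + (0.57)² = 10.3394.
Posterior: Inv-Gamma(9.4 + 4/2, 3.5 + 10.3394/2) = Inv-Gamma(11.40, 8.66970).
Posterior α = 11.40.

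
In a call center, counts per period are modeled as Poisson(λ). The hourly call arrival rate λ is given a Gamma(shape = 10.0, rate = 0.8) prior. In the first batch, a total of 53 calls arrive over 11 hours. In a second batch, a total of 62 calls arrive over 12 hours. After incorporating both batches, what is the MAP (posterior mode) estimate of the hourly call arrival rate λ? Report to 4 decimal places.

5.2101

With a Gamma(shape α, rate β) prior, the Poisson likelihood is conjugate: the posterior is Gamma(α + ΣXᵢ, β + n).
After batch 1: Gamma(α+S, β+n) = Gamma(10.0+53, 0.8+11) = Gamma(63.0, 11.8).
After batch 2: Gamma(α+S, β+n) = Gamma(63.0+62, 11.8+12) = Gamma(125.0, 23.8).
Mode of Gamma(α,β) for α≥1 is (α−1)/β = 124.0/23.8 = 5.2101.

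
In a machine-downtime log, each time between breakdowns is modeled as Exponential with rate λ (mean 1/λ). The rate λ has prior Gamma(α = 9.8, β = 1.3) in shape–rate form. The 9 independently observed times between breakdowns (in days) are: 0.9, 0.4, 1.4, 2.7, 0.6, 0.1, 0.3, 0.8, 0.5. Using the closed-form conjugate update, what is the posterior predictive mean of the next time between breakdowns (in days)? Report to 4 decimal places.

With a Gamma(shape α, rate β) prior on the exponential rate λ, the posterior after n observations with total T = Σxᵢ is Gamma(α+n, β+T).
Sum of observations T = 7.7 days; n = 9.
Posterior: Gamma(9.8+9, 1.3+7.7) = Gamma(18.8, 9.0).
The predictive distribution for the next observation is Lomax; its mean is β/(α−1) = 9.0/17.8 = 0.5056.

0.5056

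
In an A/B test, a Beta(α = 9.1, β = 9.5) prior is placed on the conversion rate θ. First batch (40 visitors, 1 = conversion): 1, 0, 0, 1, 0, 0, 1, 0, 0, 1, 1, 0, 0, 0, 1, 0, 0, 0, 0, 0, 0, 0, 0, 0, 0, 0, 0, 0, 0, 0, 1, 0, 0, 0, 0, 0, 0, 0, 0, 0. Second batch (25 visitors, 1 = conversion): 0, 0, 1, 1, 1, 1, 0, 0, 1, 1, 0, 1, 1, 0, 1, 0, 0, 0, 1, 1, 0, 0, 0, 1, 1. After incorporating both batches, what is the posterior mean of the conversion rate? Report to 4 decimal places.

The Beta prior is conjugate to a Binomial/Bernoulli likelihood; the update adds successes to α and failures to β.
After batch 1: Beta(9.1+7, 9.5+33) = Beta(16.1, 42.5).
After batch 2: Beta(16.1+13, 42.5+12) = Beta(29.1, 54.5).
Posterior mean = α/(α+β) = 29.1/83.6 = 0.3481.

0.3481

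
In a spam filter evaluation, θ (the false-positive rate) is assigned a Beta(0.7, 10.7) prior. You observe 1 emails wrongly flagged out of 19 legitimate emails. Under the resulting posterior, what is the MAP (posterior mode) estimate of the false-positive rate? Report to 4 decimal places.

The Beta prior is conjugate to a Binomial/Bernoulli likelihood; the update adds successes to α and failures to β.
Posterior: Beta(α+k, β+n−k) = Beta(0.7+1, 10.7+18) = Beta(1.7, 28.7).
Mode of Beta(a,b) for a,b>1 is (a−1)/(a+b−2) = 0.7/28.4 = 0.0246.

0.0246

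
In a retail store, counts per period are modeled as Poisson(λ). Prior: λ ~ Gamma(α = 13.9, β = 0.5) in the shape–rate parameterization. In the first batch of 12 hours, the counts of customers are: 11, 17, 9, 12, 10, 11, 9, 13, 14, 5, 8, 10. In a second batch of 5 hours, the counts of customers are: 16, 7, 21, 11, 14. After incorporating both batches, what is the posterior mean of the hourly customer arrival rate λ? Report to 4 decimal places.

With a Gamma(shape α, rate β) prior, the Poisson likelihood is conjugate: the posterior is Gamma(α + ΣXᵢ, β + n).
Batch 1: sum of counts S = 129 over n = 12 hours.
After batch 1: Gamma(α+S, β+n) = Gamma(13.9+129, 0.5+12) = Gamma(142.9, 12.5).
Batch 2: sum of counts S = 69 over n = 5 hours.
After batch 2: Gamma(α+S, β+n) = Gamma(142.9+69, 12.5+5) = Gamma(211.9, 17.5).
Posterior mean = α/β = 211.9/17.5 = 12.1086.

12.1086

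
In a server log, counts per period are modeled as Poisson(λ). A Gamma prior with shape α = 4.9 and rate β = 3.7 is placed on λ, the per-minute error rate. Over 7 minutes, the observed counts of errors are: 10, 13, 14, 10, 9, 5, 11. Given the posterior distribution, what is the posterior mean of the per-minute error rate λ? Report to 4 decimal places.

With a Gamma(shape α, rate β) prior, the Poisson likelihood is conjugate: the posterior is Gamma(α + ΣXᵢ, β + n).
Sum of counts S = 72 over n = 7 minutes.
Posterior: Gamma(α+S, β+n) = Gamma(4.9+72, 3.7+7) = Gamma(76.9, 10.7).
Posterior mean = α/β = 76.9/10.7 = 7.1869.

7.1869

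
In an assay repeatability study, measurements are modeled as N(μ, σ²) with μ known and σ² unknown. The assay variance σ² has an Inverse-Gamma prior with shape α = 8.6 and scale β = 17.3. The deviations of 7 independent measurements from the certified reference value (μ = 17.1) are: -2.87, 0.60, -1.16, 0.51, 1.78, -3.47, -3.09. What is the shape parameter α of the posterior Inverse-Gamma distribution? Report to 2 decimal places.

12.10

With known mean μ and an Inverse-Gamma(α, β) prior on σ², the Normal likelihood is conjugate: posterior is Inv-Gamma(α + n/2, β + Σ(xᵢ−μ)²/2).
Σ(xᵢ−μ)² = (-2.87)² + (0.60)² + (-1.16)² + (0.51)² + (1.78)² + (-3.47)² + (-3.09)² = 34.9600.
Posterior: Inv-Gamma(8.6 + 7/2, 17.3 + 34.9600/2) = Inv-Gamma(12.10, 34.78000).
Posterior α = 12.10.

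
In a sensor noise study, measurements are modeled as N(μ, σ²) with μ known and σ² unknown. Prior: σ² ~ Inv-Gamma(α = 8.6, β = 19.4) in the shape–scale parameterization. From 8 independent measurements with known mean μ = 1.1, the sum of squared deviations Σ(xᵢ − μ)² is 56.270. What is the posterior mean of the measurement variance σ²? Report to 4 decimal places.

4.0978

With known mean μ and an Inverse-Gamma(α, β) prior on σ², the Normal likelihood is conjugate: posterior is Inv-Gamma(α + n/2, β + Σ(xᵢ−μ)²/2).
Posterior: Inv-Gamma(8.6 + 8/2, 19.4 + 56.270/2) = Inv-Gamma(12.60, 47.5350).
E[σ²|data] = β/(α−1) = 47.5350/11.60 = 4.0978.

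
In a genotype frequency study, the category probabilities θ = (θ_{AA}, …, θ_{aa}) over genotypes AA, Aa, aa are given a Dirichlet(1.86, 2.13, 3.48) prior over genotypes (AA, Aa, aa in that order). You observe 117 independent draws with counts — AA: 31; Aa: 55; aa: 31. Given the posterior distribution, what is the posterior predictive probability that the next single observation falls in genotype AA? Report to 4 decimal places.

0.2640

The Dirichlet prior is conjugate to the Multinomial likelihood: each posterior αⱼ = prior αⱼ + observed count nⱼ.
Posterior concentration: (32.86, 57.13, 34.48), total = 124.47.
P(next = AA | data) = α_{AA}/Σα = 0.2640.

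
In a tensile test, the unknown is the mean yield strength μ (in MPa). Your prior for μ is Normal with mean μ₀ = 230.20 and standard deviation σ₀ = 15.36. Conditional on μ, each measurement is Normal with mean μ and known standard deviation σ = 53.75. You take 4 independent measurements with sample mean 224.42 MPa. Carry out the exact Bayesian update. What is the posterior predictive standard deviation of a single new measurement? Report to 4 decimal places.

For Normal data with known variance σ², a Normal(μ₀, σ₀²) prior on μ is conjugate. Posterior precision = 1/σ₀² + n/σ²; posterior mean is the precision-weighted average of μ₀ and x̄.
σ₀² = 15.36² = 235.9296, σ² = 53.75² = 2889.0625; σ² + n·σ₀² = 2889.0625 + 4·235.9296 = 3832.7809.
Posterior precision = 1/σ₀² + n/σ² = 1/235.9296 + 4/2889.0625 = (σ² + n·σ₀²)/(σ₀²σ²) = 3832.7809/(235.9296·2889.0625); posterior variance σₙ² = σ₀²σ²/(σ² + n·σ₀²) = 235.9296·2889.0625/3832.7809 = 177.838331.
Predictive variance for one new observation = σₙ² + σ² = 235.9296·2889.0625/3832.7809 + 2889.0625 = σ²·(σ₀² + 3832.7809)/3832.7809 = 2889.0625·4068.7105/3832.7809 = 3066.900831; SD = √(2889.0625·4068.7105/3832.7809) = 55.3796.

55.3796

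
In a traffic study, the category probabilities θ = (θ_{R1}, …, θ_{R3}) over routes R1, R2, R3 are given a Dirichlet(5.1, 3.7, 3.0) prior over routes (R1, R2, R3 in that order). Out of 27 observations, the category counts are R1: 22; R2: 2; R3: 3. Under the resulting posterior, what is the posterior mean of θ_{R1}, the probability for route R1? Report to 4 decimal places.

0.6985

The Dirichlet prior is conjugate to the Multinomial likelihood: each posterior αⱼ = prior αⱼ + observed count nⱼ.
Posterior concentration: (27.1, 5.7, 6.0), total = 38.8.
E[θ_{R1}|data] = α_{R1}/Σα = 27.1/38.8 = 0.6985.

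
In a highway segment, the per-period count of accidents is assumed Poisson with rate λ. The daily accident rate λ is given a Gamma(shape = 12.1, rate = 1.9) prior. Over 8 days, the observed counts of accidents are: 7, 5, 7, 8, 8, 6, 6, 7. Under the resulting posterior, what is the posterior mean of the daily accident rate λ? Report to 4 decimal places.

With a Gamma(shape α, rate β) prior, the Poisson likelihood is conjugate: the posterior is Gamma(α + ΣXᵢ, β + n).
Sum of counts S = 54 over n = 8 days.
Posterior: Gamma(α+S, β+n) = Gamma(12.1+54, 1.9+8) = Gamma(66.1, 9.9).
Posterior mean = α/β = 66.1/9.9 = 6.6768.

6.6768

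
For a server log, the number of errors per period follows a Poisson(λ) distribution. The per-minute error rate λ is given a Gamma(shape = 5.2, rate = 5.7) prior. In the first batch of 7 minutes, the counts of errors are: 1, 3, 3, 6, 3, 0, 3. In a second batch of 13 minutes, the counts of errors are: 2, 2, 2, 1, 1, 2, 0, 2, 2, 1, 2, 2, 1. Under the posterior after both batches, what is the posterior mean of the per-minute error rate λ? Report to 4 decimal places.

With a Gamma(shape α, rate β) prior, the Poisson likelihood is conjugate: the posterior is Gamma(α + ΣXᵢ, β + n).
Batch 1: sum of counts S = 19 over n = 7 minutes.
After batch 1: Gamma(α+S, β+n) = Gamma(5.2+19, 5.7+7) = Gamma(24.2, 12.7).
Batch 2: sum of counts S = 20 over n = 13 minutes.
After batch 2: Gamma(α+S, β+n) = Gamma(24.2+20, 12.7+13) = Gamma(44.2, 25.7).
Posterior mean = α/β = 44.2/25.7 = 1.7198.

1.7198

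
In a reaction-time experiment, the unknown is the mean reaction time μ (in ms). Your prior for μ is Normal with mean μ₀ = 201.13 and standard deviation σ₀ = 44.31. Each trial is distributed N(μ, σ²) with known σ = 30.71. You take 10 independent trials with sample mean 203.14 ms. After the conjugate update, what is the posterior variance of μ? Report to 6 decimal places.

89.987860

For Normal data with known variance σ², a Normal(μ₀, σ₀²) prior on μ is conjugate. Posterior precision = 1/σ₀² + n/σ²; posterior mean is the precision-weighted average of μ₀ and x̄.
σ₀² = 44.31² = 1963.3761, σ² = 30.71² = 943.1041; σ² + n·σ₀² = 943.1041 + 10·1963.3761 = 20576.8651.
Posterior precision = 1/σ₀² + n/σ² = 1/1963.3761 + 10/943.1041 = (σ² + n·σ₀²)/(σ₀²σ²) = 20576.8651/(1963.3761·943.1041); posterior variance σₙ² = σ₀²σ²/(σ² + n·σ₀²) = 1963.3761·943.1041/20576.8651 = 89.987860.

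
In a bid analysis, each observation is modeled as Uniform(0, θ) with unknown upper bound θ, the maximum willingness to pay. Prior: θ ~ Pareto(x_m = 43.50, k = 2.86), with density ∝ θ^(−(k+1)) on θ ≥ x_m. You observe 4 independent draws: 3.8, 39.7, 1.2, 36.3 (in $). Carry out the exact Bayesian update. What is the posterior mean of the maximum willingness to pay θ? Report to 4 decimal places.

50.9232

A Pareto(scale x_m, shape k) prior on the upper bound θ of Uniform(0, θ) is conjugate: posterior is Pareto(max(x_m, max xᵢ), k + n).
Sample maximum = 39.7; prior scale x_m = 43.50 → posterior scale = max = 43.50.
Posterior shape = 2.86 + 4 = 6.86.
E[θ|data] = k·x_m/(k−1) = 6.86·43.50/5.86 = 50.9232.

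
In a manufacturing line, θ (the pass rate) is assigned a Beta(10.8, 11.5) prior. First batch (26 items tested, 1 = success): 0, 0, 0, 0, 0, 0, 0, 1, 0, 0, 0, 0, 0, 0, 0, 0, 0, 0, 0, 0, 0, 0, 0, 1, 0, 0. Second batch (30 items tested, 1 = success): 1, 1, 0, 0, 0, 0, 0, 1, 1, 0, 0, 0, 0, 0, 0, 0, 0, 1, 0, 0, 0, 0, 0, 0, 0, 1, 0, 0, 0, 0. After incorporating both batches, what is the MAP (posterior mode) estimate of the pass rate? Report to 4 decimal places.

0.2333

The Beta prior is conjugate to a Binomial/Bernoulli likelihood; the update adds successes to α and failures to β.
After batch 1: Beta(10.8+2, 11.5+24) = Beta(12.8, 35.5).
After batch 2: Beta(12.8+6, 35.5+24) = Beta(18.8, 59.5).
Mode of Beta(a,b) for a,b>1 is (a−1)/(a+b−2) = 17.8/76.3 = 0.2333.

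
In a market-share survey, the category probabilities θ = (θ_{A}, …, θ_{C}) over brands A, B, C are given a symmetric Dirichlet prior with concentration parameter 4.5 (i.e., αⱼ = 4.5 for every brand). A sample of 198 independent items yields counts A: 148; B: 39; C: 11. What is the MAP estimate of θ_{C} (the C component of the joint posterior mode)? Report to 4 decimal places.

The Dirichlet prior is conjugate to the Multinomial likelihood: each posterior αⱼ = prior αⱼ + observed count nⱼ.
Posterior concentration: (152.5, 43.5, 15.5), total = 211.5.
Joint mode component: (α_{C}−1)/(Σα−K) = 14.5/208.5 = 0.0695.

0.0695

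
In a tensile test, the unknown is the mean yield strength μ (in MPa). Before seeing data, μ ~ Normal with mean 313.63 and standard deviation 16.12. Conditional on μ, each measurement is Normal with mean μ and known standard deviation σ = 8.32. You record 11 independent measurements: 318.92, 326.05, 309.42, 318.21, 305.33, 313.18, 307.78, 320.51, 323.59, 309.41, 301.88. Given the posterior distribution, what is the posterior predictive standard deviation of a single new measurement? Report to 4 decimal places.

For Normal data with known variance σ², a Normal(μ₀, σ₀²) prior on μ is conjugate. Posterior precision = 1/σ₀² + n/σ²; posterior mean is the precision-weighted average of μ₀ and x̄.
σ₀² = 16.12² = 259.8544, σ² = 8.32² = 69.2224; σ² + n·σ₀² = 69.2224 + 11·259.8544 = 2927.6208.
Posterior precision = 1/σ₀² + n/σ² = 1/259.8544 + 11/69.2224 = (σ² + n·σ₀²)/(σ₀²σ²) = 2927.6208/(259.8544·69.2224); posterior variance σₙ² = σ₀²σ²/(σ² + n·σ₀²) = 259.8544·69.2224/2927.6208 = 6.144151.
Predictive variance for one new observation = σₙ² + σ² = 259.8544·69.2224/2927.6208 + 69.2224 = σ²·(σ₀² + 2927.6208)/2927.6208 = 69.2224·3187.4752/2927.6208 = 75.366551; SD = √(69.2224·3187.4752/2927.6208) = 8.6814.

8.6814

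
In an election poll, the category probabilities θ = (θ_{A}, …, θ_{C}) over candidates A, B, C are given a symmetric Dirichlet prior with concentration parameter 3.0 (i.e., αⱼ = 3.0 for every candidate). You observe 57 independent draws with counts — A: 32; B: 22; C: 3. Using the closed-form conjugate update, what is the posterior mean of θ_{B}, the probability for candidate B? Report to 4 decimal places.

0.3788

The Dirichlet prior is conjugate to the Multinomial likelihood: each posterior αⱼ = prior αⱼ + observed count nⱼ.
Posterior concentration: (35.0, 25.0, 6.0), total = 66.0.
E[θ_{B}|data] = α_{B}/Σα = 25.0/66.0 = 0.3788.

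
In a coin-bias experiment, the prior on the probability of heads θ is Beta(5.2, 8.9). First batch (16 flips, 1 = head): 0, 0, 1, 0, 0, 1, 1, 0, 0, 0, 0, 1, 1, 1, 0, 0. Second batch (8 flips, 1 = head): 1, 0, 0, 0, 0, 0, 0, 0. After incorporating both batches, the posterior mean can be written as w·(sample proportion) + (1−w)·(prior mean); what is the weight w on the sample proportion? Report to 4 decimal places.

0.6299

The Beta prior is conjugate to a Binomial/Bernoulli likelihood; the update adds successes to α and failures to β.
Total number of flips: n = 16 + 8 = 24.
Posterior mean = (α₀+k)/(α₀+β₀+n) = [n/(α₀+β₀+n)]·(k/n) + [(α₀+β₀)/(α₀+β₀+n)]·α₀/(α₀+β₀), so only n and the prior enter the weight.
The weight on the data is w = n/(α₀+β₀+n) = 24/(5.2+8.9+24) = 24/38.1 = 0.6299.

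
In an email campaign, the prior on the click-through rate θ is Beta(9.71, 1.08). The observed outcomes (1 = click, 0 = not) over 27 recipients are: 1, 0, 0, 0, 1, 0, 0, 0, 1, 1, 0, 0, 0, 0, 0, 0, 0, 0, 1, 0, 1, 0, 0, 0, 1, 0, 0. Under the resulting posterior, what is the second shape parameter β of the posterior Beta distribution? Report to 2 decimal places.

The Beta prior is conjugate to a Binomial/Bernoulli likelihood; the update adds successes to α and failures to β.
Posterior: Beta(α+k, β+n−k) = Beta(9.71+7, 1.08+20) = Beta(16.71, 21.08).
Posterior β = 21.08.

21.08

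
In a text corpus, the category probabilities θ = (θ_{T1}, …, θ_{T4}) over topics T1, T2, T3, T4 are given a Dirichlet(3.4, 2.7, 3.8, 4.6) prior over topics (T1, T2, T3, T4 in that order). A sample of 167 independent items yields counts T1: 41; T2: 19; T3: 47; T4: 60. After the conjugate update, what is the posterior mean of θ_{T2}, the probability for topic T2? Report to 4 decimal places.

The Dirichlet prior is conjugate to the Multinomial likelihood: each posterior αⱼ = prior αⱼ + observed count nⱼ.
Posterior concentration: (44.4, 21.7, 50.8, 64.6), total = 181.5.
E[θ_{T2}|data] = α_{T2}/Σα = 21.7/181.5 = 0.1196.

0.1196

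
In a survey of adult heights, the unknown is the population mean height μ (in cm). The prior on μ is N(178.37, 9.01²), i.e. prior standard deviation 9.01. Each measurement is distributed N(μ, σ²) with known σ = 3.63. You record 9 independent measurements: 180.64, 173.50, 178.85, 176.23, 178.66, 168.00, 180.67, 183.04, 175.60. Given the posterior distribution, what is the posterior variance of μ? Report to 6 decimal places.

For Normal data with known variance σ², a Normal(μ₀, σ₀²) prior on μ is conjugate. Posterior precision = 1/σ₀² + n/σ²; posterior mean is the precision-weighted average of μ₀ and x̄.
σ₀² = 9.01² = 81.1801, σ² = 3.63² = 13.1769; σ² + n·σ₀² = 13.1769 + 9·81.1801 = 743.7978.
Posterior precision = 1/σ₀² + n/σ² = 1/81.1801 + 9/13.1769 = (σ² + n·σ₀²)/(σ₀²σ²) = 743.7978/(81.1801·13.1769); posterior variance σₙ² = σ₀²σ²/(σ² + n·σ₀²) = 81.1801·13.1769/743.7978 = 1.438162.

1.438162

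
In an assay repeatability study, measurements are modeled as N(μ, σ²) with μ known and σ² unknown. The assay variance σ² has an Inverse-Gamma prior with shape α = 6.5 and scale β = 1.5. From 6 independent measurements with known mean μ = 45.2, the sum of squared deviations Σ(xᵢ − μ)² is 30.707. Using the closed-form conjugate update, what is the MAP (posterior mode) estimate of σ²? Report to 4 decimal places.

With known mean μ and an Inverse-Gamma(α, β) prior on σ², the Normal likelihood is conjugate: posterior is Inv-Gamma(α + n/2, β + Σ(xᵢ−μ)²/2).
Posterior: Inv-Gamma(6.5 + 6/2, 1.5 + 30.707/2) = Inv-Gamma(9.50, 16.8535).
Mode = β/(α+1) = 16.8535/10.50 = 1.6051.

1.6051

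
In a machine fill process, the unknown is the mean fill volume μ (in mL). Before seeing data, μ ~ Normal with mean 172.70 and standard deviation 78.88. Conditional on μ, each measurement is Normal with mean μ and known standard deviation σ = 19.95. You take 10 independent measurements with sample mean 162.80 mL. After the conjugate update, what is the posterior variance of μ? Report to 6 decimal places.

For Normal data with known variance σ², a Normal(μ₀, σ₀²) prior on μ is conjugate. Posterior precision = 1/σ₀² + n/σ²; posterior mean is the precision-weighted average of μ₀ and x̄.
σ₀² = 78.88² = 6222.0544, σ² = 19.95² = 398.0025; σ² + n·σ₀² = 398.0025 + 10·6222.0544 = 62618.5465.
Posterior precision = 1/σ₀² + n/σ² = 1/6222.0544 + 10/398.0025 = (σ² + n·σ₀²)/(σ₀²σ²) = 62618.5465/(6222.0544·398.0025); posterior variance σₙ² = σ₀²σ²/(σ² + n·σ₀²) = 6222.0544·398.0025/62618.5465 = 39.547280.

39.547280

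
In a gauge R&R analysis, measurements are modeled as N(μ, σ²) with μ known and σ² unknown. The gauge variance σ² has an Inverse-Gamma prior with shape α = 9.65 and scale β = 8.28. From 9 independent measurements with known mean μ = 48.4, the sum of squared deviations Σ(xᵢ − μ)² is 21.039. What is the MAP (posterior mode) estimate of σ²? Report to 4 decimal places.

With known mean μ and an Inverse-Gamma(α, β) prior on σ², the Normal likelihood is conjugate: posterior is Inv-Gamma(α + n/2, β + Σ(xᵢ−μ)²/2).
Posterior: Inv-Gamma(9.65 + 9/2, 8.28 + 21.039/2) = Inv-Gamma(14.15, 18.7995).
Mode = β/(α+1) = 18.7995/15.15 = 1.2409.

1.2409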